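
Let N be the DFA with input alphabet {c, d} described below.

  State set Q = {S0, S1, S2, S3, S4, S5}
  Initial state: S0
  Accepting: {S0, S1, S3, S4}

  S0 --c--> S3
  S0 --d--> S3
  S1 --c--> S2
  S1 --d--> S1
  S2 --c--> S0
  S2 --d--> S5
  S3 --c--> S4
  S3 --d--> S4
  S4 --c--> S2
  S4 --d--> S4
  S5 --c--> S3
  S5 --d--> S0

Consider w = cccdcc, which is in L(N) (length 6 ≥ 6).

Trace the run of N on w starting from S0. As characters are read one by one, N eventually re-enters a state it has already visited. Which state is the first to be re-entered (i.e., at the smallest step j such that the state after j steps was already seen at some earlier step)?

State sequence: S0 -c-> S3 -c-> S4 -c-> S2 -d-> S5 -c-> S3 -c-> S4
First repeat at step 5: S3 was already visited.

The earliest repeat is at step j = 5: N is in S3, which it already visited at step i = 1.

S3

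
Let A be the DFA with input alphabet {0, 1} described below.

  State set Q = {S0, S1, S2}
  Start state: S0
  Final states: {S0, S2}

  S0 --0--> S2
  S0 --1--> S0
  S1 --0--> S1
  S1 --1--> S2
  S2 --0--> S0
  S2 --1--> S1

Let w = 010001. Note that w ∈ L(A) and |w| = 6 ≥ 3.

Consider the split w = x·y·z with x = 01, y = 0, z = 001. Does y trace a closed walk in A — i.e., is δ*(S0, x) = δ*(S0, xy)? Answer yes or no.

yes

Run of A on the first 3 characters of w = 0 1 0:
  step 0: S0  (start)
  step 1: S2  (read 0: S0→S2)
  step 2: S1  (read 1: S2→S1)
  step 3: S1  (read 0: S1→S1)

After x (step 2): S1. After xy (step 3): S1.
They match, so y = 0 drives A around a cycle from S1 back to itself; pumping y any number of times keeps A in S1 before reading z, and xyⁱz ∈ L(A) for every i ≥ 0.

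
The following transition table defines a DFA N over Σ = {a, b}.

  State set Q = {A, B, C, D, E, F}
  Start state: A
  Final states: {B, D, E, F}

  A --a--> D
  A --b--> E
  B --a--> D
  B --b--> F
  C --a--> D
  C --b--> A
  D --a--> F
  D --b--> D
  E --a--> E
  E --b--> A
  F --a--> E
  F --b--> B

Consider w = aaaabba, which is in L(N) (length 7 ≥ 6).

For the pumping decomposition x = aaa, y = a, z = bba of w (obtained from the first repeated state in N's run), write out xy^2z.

xy^2z = aaa·a·a·bba = aaaaabba.
Reading y = a takes N from E back to E, so after x·y·y the machine is still in E, and z then leads to the accepting state E. Hence aaaaabba ∈ L(N).

aaaaabba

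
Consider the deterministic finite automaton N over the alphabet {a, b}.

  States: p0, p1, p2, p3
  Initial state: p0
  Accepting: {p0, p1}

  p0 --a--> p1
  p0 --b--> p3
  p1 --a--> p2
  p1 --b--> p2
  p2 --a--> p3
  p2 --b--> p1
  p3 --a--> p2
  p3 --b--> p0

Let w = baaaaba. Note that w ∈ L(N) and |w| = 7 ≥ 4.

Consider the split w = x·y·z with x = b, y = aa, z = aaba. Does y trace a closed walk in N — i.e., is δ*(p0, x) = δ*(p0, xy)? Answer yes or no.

yes

Run of N on the first 3 characters of w = b a a:
  step 0: p0  (start)
  step 1: p3  (read b: p0→p3)
  step 2: p2  (read a: p3→p2)
  step 3: p3  (read a: p2→p3)

After x (step 1): p3. After xy (step 3): p3.
They match, so y = aa drives N around a cycle from p3 back to itself; pumping y any number of times keeps N in p3 before reading z, and xyⁱz ∈ L(N) for every i ≥ 0.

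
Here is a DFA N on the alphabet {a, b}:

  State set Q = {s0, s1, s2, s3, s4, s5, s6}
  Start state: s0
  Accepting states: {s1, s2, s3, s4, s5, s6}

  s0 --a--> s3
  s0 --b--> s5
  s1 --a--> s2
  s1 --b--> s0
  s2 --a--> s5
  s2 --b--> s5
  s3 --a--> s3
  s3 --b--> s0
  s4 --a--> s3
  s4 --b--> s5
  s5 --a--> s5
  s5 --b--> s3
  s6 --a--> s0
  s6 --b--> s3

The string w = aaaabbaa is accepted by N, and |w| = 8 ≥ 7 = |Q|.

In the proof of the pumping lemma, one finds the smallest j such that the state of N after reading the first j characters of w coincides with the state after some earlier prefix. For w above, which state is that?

s3

Run of N on w = a a a a b b a a:
  step 0: s0  (start)
  step 1: s3  (read a: s0→s3)
  step 2: s3  (read a: s3→s3)   ← first repeat (s3 seen earlier)
  step 3: s3  (read a: s3→s3)
  step 4: s3  (read a: s3→s3)
  step 5: s0  (read b: s3→s0)
  step 6: s5  (read b: s0→s5)
  step 7: s5  (read a: s5→s5)
  step 8: s5  (read a: s5→s5)

The earliest repeat is at step j = 2: N is in s3, which it already visited at step i = 1.
The DFA has 7 states, so the proof of the pumping lemma guarantees a repeated state among the first 7+1 visited; the segment between the two visits is the pumpable y.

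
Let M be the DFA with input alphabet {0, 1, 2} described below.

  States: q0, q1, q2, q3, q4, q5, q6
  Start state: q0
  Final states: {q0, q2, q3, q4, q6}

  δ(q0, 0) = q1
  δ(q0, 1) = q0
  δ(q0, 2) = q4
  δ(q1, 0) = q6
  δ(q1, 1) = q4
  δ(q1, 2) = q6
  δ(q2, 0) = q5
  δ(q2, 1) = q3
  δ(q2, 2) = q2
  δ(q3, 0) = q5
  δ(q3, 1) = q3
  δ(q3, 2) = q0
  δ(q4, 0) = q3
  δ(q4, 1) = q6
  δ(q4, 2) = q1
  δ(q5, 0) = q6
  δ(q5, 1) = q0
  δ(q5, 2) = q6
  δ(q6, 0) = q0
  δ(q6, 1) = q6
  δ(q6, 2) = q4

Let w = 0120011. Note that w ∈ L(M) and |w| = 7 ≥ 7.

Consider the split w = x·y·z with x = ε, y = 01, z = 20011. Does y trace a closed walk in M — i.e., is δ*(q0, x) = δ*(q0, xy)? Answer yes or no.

State sequence: q0 -0-> q1 -1-> q4

After x (step 0): q0. After xy (step 2): q4.
They differ (q0 ≠ q4), so y is not a cycle from the state after x; this split is not the one the pumping-lemma construction produces, and pumping y need not keep the string in L(M).

no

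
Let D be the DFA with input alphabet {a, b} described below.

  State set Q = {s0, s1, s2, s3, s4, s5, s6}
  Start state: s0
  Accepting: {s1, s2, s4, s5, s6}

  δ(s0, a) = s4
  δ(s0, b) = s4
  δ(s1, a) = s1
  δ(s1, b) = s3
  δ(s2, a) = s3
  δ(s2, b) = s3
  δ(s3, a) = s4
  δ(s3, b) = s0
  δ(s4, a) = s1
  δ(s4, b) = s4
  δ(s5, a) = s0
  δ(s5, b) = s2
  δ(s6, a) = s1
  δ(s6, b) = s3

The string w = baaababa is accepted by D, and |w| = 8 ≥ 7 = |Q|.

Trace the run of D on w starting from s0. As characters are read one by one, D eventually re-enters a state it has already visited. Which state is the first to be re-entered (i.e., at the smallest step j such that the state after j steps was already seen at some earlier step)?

s1

Run of D on w = b a a a b a b a:
  step 0: s0  (start)
  step 1: s4  (read b: s0→s4)
  step 2: s1  (read a: s4→s1)
  step 3: s1  (read a: s1→s1)   ← first repeat (s1 seen earlier)
  step 4: s1  (read a: s1→s1)
  step 5: s3  (read b: s1→s3)
  step 6: s4  (read a: s3→s4)
  step 7: s4  (read b: s4→s4)
  step 8: s1  (read a: s4→s1)

The earliest repeat is at step j = 3: D is in s1, which it already visited at step i = 2.
Pumping length from the standard proof: p = 7 (the number of states). The repeated state found above gives |xy| = j ≤ 7 and |y| = j − i ≥ 1.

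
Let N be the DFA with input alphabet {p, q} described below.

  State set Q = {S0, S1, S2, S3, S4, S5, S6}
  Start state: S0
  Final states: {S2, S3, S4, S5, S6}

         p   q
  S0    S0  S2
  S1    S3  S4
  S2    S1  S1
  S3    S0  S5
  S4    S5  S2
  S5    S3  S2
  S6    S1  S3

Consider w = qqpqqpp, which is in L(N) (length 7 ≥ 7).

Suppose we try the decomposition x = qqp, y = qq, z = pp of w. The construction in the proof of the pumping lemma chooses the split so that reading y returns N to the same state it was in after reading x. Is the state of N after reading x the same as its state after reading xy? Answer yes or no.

no

State sequence: S0 -q-> S2 -q-> S1 -p-> S3 -q-> S5 -q-> S2

After x (step 3): S3. After xy (step 5): S2.
They differ (S3 ≠ S2), so y is not a cycle from the state after x; this split is not the one the pumping-lemma construction produces, and pumping y need not keep the string in L(N).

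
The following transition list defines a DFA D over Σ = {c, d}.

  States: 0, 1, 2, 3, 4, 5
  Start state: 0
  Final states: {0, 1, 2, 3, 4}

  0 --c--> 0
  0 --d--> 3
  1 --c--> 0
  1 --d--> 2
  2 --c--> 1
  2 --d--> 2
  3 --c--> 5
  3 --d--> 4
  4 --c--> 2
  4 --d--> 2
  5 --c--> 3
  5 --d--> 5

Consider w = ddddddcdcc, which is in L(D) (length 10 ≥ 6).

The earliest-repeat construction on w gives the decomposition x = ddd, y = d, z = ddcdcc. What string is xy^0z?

dddddcdcc

xy⁰z = xz = ddd·ddcdcc = dddddcdcc.
Reading y = d takes D from 2 back to 2, so after x the machine is still in 2, and z then leads to the accepting state 0. Hence dddddcdcc ∈ L(D).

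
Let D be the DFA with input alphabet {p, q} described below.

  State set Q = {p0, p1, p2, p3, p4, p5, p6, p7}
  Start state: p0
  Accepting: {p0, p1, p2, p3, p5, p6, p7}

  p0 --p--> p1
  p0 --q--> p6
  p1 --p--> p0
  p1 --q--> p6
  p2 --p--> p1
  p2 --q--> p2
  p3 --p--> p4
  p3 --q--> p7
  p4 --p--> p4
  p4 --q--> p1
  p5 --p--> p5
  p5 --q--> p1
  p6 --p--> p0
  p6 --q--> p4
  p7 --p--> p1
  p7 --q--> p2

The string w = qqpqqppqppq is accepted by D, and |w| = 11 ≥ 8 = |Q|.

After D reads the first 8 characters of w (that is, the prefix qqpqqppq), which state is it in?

p6

Run of D on the first 8 characters of w = q q p q q p p q:
  step 0: p0  (start)
  step 1: p6  (read q: p0→p6)
  step 2: p4  (read q: p6→p4)
  step 3: p4  (read p: p4→p4)
  step 4: p1  (read q: p4→p1)
  step 5: p6  (read q: p1→p6)
  step 6: p0  (read p: p6→p0)
  step 7: p1  (read p: p0→p1)
  step 8: p6  (read q: p1→p6)

After reading 8 characters, D is in state p6.
(This kind of state-tracing is the core of the pumping-lemma construction: with 8 states, pigeonhole forces a repeat within the first 8 steps.)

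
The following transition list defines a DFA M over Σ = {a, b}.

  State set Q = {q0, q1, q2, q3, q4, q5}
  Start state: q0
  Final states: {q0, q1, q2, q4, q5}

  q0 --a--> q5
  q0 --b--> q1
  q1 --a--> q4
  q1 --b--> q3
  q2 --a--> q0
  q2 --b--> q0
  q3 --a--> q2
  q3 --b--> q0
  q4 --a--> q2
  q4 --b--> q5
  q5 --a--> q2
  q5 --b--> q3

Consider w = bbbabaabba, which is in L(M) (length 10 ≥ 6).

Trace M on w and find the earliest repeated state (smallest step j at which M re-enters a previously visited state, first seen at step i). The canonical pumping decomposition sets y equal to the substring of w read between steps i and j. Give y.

bbb

Run of M on w = b b b a b a a b b a:
  step 0: q0  (start)
  step 1: q1  (read b: q0→q1)
  step 2: q3  (read b: q1→q3)
  step 3: q0  (read b: q3→q0)   ← first repeat (q0 seen earlier)
  step 4: q5  (read a: q0→q5)
  step 5: q3  (read b: q5→q3)
  step 6: q2  (read a: q3→q2)
  step 7: q0  (read a: q2→q0)
  step 8: q1  (read b: q0→q1)
  step 9: q3  (read b: q1→q3)
  step 10: q2  (read a: q3→q2)

So i = 0, j = 3, giving x = w[0:0] = ε, y = w[0:3] = bbb, z = w[3:10] = abaabba.
Check: |xy| = 3 ≤ 6 and |y| = 3 ≥ 1. Reading y takes M from q0 back to q0, so every xyⁱz is accepted.
Since M has 6 states, any run of length ≥ 6 visits 6+1 states, so by pigeonhole some state repeats within the first 6 steps — that repeat gives the pumpable loop.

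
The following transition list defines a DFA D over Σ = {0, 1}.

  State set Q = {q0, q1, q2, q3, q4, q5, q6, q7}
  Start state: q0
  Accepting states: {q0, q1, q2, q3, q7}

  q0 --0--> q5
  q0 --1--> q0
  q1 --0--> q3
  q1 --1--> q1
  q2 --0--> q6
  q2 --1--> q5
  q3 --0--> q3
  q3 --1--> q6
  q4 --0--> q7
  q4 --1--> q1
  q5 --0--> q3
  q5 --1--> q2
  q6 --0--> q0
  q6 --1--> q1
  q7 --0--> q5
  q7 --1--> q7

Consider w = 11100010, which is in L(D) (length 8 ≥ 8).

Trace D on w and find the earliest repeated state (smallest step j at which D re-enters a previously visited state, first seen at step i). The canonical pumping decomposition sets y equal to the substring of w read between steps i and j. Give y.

Run of D on w = 1 1 1 0 0 0 1 0:
  step 0: q0  (start)
  step 1: q0  (read 1: q0→q0)   ← first repeat (q0 seen earlier)
  step 2: q0  (read 1: q0→q0)
  step 3: q0  (read 1: q0→q0)
  step 4: q5  (read 0: q0→q5)
  step 5: q3  (read 0: q5→q3)
  step 6: q3  (read 0: q3→q3)
  step 7: q6  (read 1: q3→q6)
  step 8: q0  (read 0: q6→q0)

So i = 0, j = 1, giving x = w[0:0] = ε, y = w[0:1] = 1, z = w[1:8] = 1100010.
Check: |xy| = 1 ≤ 8 and |y| = 1 ≥ 1. Reading y takes D from q0 back to q0, so every xyⁱz is accepted.

1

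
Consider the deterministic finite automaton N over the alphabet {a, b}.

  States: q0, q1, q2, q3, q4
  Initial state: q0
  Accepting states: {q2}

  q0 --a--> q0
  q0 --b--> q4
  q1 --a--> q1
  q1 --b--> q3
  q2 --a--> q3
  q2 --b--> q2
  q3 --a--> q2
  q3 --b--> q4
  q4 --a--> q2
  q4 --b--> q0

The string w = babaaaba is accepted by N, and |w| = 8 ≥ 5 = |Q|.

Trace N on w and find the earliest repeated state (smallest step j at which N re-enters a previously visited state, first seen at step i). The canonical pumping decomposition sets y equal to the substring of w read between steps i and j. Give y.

b

State sequence: q0 -b-> q4 -a-> q2 -b-> q2 -a-> q3 -a-> q2 -a-> q3 -b-> q4 -a-> q2
First repeat at step 3: q2 was already visited.

So i = 2, j = 3, giving x = w[0:2] = ba, y = w[2:3] = b, z = w[3:8] = aaaba.
Check: |xy| = 3 ≤ 5 and |y| = 1 ≥ 1. Reading y takes N from q2 back to q2, so every xyⁱz is accepted.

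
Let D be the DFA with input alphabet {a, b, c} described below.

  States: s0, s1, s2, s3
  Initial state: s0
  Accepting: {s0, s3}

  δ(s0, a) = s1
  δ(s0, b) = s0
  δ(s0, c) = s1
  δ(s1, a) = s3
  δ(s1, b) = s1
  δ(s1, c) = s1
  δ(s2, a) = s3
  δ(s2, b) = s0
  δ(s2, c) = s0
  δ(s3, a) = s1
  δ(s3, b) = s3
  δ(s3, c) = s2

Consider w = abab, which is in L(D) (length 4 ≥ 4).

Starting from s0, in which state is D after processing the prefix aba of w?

s3

Run of D on the first 3 characters of w = a b a:
  step 0: s0  (start)
  step 1: s1  (read a: s0→s1)
  step 2: s1  (read b: s1→s1)
  step 3: s3  (read a: s1→s3)

After reading 3 characters, D is in state s3.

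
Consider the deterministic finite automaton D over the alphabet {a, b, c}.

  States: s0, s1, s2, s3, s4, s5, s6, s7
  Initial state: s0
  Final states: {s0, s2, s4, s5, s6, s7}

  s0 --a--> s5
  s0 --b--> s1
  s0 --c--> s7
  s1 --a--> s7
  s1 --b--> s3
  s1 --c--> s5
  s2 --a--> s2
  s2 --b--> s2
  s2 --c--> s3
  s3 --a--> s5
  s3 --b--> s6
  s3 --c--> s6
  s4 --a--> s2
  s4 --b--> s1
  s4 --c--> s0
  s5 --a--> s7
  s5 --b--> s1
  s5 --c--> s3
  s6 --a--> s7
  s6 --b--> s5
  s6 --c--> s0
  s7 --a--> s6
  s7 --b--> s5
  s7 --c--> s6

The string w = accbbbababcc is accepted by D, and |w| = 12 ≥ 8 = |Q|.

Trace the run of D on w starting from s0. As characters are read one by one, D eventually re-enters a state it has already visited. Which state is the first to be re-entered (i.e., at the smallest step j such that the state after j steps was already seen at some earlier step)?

s5

Run of D on w = a c c b b b a b a b c c:
  step 0: s0  (start)
  step 1: s5  (read a: s0→s5)
  step 2: s3  (read c: s5→s3)
  step 3: s6  (read c: s3→s6)
  step 4: s5  (read b: s6→s5)   ← first repeat (s5 seen earlier)
  step 5: s1  (read b: s5→s1)
  step 6: s3  (read b: s1→s3)
  step 7: s5  (read a: s3→s5)
  step 8: s1  (read b: s5→s1)
  step 9: s7  (read a: s1→s7)
  step 10: s5  (read b: s7→s5)
  step 11: s3  (read c: s5→s3)
  step 12: s6  (read c: s3→s6)

The earliest repeat is at step j = 4: D is in s5, which it already visited at step i = 1.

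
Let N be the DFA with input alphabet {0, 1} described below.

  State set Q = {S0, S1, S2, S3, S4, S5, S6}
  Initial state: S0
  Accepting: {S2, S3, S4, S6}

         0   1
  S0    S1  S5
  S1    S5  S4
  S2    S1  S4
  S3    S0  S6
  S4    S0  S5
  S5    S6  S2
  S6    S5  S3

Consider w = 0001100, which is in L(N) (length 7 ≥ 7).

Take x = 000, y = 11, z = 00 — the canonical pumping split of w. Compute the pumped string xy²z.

000111100

xy^2z = 000·11·11·00 = 000111100.
Reading y = 11 takes N from S6 back to S6, so after x·y·y the machine is still in S6, and z then leads to the accepting state S6. Hence 000111100 ∈ L(N).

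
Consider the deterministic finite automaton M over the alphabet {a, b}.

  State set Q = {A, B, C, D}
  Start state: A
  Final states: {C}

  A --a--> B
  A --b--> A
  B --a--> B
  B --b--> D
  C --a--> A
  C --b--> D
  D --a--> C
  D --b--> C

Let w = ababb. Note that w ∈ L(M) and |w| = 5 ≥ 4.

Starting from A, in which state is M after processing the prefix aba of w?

C

Run of M on the first 3 characters of w = a b a:
  step 0: A  (start)
  step 1: B  (read a: A→B)
  step 2: D  (read b: B→D)
  step 3: C  (read a: D→C)

After reading 3 characters, M is in state C.
(This kind of state-tracing is the core of the pumping-lemma construction: with 4 states, pigeonhole forces a repeat within the first 4 steps.)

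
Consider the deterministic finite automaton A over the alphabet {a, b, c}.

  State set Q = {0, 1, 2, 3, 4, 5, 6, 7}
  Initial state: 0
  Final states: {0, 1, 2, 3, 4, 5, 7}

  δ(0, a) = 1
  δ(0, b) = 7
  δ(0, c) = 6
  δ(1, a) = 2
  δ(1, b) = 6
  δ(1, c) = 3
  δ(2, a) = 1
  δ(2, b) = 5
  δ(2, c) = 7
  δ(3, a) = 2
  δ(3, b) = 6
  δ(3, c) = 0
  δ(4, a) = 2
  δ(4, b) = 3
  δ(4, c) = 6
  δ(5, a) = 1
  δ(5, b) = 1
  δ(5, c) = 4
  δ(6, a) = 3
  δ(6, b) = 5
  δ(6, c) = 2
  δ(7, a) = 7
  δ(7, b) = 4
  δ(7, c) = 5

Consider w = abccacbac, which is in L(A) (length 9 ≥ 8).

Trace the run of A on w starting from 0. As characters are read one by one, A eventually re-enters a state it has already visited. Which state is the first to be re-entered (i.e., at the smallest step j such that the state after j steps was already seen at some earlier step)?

7

Run of A on w = a b c c a c b a c:
  step 0: 0  (start)
  step 1: 1  (read a: 0→1)
  step 2: 6  (read b: 1→6)
  step 3: 2  (read c: 6→2)
  step 4: 7  (read c: 2→7)
  step 5: 7  (read a: 7→7)   ← first repeat (7 seen earlier)
  step 6: 5  (read c: 7→5)
  step 7: 1  (read b: 5→1)
  step 8: 2  (read a: 1→2)
  step 9: 7  (read c: 2→7)

The earliest repeat is at step j = 5: A is in 7, which it already visited at step i = 4.
With |Q| = 8, pigeonhole forces a state repeat no later than step 8; the substring read between the first and second visits to that state can be pumped.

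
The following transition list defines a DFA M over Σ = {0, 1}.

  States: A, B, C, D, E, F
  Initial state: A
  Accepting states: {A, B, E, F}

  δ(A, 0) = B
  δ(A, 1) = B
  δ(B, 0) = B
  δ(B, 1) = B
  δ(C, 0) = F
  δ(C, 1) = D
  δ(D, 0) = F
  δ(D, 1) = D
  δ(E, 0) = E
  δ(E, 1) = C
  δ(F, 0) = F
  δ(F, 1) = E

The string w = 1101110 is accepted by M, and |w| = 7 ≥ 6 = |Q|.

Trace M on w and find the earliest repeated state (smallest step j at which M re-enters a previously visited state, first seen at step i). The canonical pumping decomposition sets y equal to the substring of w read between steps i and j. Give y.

1

Run of M on w = 1 1 0 1 1 1 0:
  step 0: A  (start)
  step 1: B  (read 1: A→B)
  step 2: B  (read 1: B→B)   ← first repeat (B seen earlier)
  step 3: B  (read 0: B→B)
  step 4: B  (read 1: B→B)
  step 5: B  (read 1: B→B)
  step 6: B  (read 1: B→B)
  step 7: B  (read 0: B→B)

So i = 1, j = 2, giving x = w[0:1] = 1, y = w[1:2] = 1, z = w[2:7] = 01110.
Check: |xy| = 2 ≤ 6 and |y| = 1 ≥ 1. Reading y takes M from B back to B, so every xyⁱz is accepted.
Since M has 6 states, any run of length ≥ 6 visits 6+1 states, so by pigeonhole some state repeats within the first 6 steps — that repeat gives the pumpable loop.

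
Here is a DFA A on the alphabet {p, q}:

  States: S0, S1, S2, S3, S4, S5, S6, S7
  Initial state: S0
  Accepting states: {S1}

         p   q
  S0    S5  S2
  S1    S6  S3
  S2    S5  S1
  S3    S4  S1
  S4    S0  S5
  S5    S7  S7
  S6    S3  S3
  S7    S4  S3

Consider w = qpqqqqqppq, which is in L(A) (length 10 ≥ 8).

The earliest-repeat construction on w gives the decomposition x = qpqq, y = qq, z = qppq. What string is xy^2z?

qpqqqqqqqppq

xy^2z = qpqq·qq·qq·qppq = qpqqqqqqqppq.
Reading y = qq takes A from S3 back to S3, so after x·y·y the machine is still in S3, and z then leads to the accepting state S1. Hence qpqqqqqqqppq ∈ L(A).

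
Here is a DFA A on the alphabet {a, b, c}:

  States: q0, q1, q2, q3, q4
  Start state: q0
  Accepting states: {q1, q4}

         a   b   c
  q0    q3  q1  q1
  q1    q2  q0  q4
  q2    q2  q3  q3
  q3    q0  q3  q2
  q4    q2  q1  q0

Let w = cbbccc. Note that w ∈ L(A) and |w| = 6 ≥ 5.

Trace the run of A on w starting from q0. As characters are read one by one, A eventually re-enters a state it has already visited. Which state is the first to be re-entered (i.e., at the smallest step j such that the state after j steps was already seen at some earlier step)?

q0

Run of A on w = c b b c c c:
  step 0: q0  (start)
  step 1: q1  (read c: q0→q1)
  step 2: q0  (read b: q1→q0)   ← first repeat (q0 seen earlier)
  step 3: q1  (read b: q0→q1)
  step 4: q4  (read c: q1→q4)
  step 5: q0  (read c: q4→q0)
  step 6: q1  (read c: q0→q1)

The earliest repeat is at step j = 2: A is in q0, which it already visited at step i = 0.
The DFA has 5 states, so the proof of the pumping lemma guarantees a repeated state among the first 5+1 visited; the segment between the two visits is the pumpable y.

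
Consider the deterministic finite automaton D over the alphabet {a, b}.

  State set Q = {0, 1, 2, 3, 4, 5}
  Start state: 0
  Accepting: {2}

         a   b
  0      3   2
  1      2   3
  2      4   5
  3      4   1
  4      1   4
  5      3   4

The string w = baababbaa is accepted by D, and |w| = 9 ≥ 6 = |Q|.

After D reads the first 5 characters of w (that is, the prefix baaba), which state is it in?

4

State sequence: 0 -b-> 2 -a-> 4 -a-> 1 -b-> 3 -a-> 4

After reading 5 characters, D is in state 4.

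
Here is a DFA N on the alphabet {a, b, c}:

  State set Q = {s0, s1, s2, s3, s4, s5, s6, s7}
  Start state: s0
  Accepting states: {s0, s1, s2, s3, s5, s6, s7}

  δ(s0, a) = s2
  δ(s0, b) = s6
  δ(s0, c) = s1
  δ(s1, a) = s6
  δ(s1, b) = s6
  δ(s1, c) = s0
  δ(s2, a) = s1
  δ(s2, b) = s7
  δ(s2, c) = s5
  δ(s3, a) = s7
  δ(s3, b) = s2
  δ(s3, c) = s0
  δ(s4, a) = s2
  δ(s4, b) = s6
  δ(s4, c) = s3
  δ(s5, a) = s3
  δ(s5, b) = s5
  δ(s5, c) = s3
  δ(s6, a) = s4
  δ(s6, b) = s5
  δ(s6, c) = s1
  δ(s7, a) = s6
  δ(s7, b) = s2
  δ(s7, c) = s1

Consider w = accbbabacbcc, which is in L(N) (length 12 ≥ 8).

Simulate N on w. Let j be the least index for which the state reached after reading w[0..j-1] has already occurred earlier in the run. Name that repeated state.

State sequence: s0 -a-> s2 -c-> s5 -c-> s3 -b-> s2 -b-> s7 -a-> s6 -b-> s5 -a-> s3 -c-> s0 -b-> s6 -c-> s1 -c-> s0
First repeat at step 4: s2 was already visited.

The earliest repeat is at step j = 4: N is in s2, which it already visited at step i = 1.
Pumping length from the standard proof: p = 8 (the number of states). The repeated state found above gives |xy| = j ≤ 8 and |y| = j − i ≥ 1.

s2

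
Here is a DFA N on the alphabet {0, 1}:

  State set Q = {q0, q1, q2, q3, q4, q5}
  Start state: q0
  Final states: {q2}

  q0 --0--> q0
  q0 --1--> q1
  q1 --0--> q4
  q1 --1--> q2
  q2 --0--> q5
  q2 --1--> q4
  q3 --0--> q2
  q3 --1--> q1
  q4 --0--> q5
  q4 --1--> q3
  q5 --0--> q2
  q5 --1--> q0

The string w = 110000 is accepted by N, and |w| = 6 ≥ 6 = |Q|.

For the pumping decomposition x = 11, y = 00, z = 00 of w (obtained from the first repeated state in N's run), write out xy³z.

1100000000

xy^3z = 11·00·00·00·00 = 1100000000.
Reading y = 00 takes N from q2 back to q2, so after x·y·y·y the machine is still in q2, and z then leads to the accepting state q2. Hence 1100000000 ∈ L(N).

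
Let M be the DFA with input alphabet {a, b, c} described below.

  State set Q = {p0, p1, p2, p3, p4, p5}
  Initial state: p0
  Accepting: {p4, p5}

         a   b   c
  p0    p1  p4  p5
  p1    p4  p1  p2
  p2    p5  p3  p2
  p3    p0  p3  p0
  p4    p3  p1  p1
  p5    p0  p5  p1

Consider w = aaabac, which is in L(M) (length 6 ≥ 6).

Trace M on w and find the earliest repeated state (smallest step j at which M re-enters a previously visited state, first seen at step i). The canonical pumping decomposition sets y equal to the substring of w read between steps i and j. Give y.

Run of M on w = a a a b a c:
  step 0: p0  (start)
  step 1: p1  (read a: p0→p1)
  step 2: p4  (read a: p1→p4)
  step 3: p3  (read a: p4→p3)
  step 4: p3  (read b: p3→p3)   ← first repeat (p3 seen earlier)
  step 5: p0  (read a: p3→p0)
  step 6: p5  (read c: p0→p5)

So i = 3, j = 4, giving x = w[0:3] = aaa, y = w[3:4] = b, z = w[4:6] = ac.
Check: |xy| = 4 ≤ 6 and |y| = 1 ≥ 1. Reading y takes M from p3 back to p3, so every xyⁱz is accepted.

b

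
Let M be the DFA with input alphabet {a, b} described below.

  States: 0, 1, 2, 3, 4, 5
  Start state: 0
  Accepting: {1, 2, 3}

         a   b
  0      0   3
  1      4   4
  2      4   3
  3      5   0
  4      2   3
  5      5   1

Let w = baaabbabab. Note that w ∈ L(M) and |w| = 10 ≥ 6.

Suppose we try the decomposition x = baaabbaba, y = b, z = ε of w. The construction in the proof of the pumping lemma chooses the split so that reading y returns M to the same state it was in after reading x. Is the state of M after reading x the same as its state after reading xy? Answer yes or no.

no

State sequence: 0 -b-> 3 -a-> 5 -a-> 5 -a-> 5 -b-> 1 -b-> 4 -a-> 2 -b-> 3 -a-> 5 -b-> 1

After x (step 9): 5. After xy (step 10): 1.
They differ (5 ≠ 1), so y is not a cycle from the state after x; this split is not the one the pumping-lemma construction produces, and pumping y need not keep the string in L(M).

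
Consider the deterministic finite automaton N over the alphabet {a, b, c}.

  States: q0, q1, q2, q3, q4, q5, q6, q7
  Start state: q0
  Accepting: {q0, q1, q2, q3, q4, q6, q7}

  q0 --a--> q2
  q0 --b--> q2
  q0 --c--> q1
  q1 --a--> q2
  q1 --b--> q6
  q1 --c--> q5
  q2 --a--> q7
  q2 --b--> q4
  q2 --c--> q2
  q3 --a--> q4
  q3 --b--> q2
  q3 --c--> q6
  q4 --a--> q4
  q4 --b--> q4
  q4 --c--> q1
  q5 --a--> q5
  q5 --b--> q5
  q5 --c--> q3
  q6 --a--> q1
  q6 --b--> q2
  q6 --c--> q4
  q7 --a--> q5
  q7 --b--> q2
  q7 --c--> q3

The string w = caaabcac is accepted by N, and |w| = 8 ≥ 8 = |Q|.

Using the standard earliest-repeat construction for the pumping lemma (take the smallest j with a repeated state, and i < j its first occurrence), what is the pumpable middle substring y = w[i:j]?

State sequence: q0 -c-> q1 -a-> q2 -a-> q7 -a-> q5 -b-> q5 -c-> q3 -a-> q4 -c-> q1
First repeat at step 5: q5 was already visited.

So i = 4, j = 5, giving x = w[0:4] = caaa, y = w[4:5] = b, z = w[5:8] = cac.
Check: |xy| = 5 ≤ 8 and |y| = 1 ≥ 1. Reading y takes N from q5 back to q5, so every xyⁱz is accepted.
Since N has 8 states, any run of length ≥ 8 visits 8+1 states, so by pigeonhole some state repeats within the first 8 steps — that repeat gives the pumpable loop.

b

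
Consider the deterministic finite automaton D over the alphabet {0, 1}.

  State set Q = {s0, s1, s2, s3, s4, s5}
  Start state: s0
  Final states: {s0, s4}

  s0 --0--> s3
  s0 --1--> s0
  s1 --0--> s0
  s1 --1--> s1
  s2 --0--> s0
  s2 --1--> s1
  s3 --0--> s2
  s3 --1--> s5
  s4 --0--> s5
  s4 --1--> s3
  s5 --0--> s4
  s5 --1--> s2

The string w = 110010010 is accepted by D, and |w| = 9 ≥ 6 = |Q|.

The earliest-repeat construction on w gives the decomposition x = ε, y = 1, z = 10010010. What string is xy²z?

xy^2z = ε·1·1·10010010 = 1110010010.
Reading y = 1 takes D from s0 back to s0, so after x·y·y the machine is still in s0, and z then leads to the accepting state s4. Hence 1110010010 ∈ L(D).

1110010010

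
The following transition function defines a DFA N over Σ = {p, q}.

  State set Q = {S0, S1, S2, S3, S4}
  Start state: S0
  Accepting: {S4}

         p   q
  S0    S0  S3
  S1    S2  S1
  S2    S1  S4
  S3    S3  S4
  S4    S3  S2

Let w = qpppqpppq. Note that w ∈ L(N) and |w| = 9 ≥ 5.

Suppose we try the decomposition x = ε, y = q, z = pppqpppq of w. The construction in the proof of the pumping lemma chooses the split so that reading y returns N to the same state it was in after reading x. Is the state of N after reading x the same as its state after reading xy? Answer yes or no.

Run of N on the first 1 characters of w = q:
  step 0: S0  (start)
  step 1: S3  (read q: S0→S3)

After x (step 0): S0. After xy (step 1): S3.
They differ (S0 ≠ S3), so y is not a cycle from the state after x; this split is not the one the pumping-lemma construction produces, and pumping y need not keep the string in L(N).

no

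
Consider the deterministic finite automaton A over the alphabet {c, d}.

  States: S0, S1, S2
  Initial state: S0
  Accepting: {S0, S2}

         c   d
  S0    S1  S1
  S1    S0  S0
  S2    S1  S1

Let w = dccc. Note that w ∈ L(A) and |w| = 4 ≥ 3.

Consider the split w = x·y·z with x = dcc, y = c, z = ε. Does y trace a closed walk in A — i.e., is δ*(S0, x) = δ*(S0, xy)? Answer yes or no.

Run of A on the first 4 characters of w = d c c c:
  step 0: S0  (start)
  step 1: S1  (read d: S0→S1)
  step 2: S0  (read c: S1→S0)
  step 3: S1  (read c: S0→S1)
  step 4: S0  (read c: S1→S0)

After x (step 3): S1. After xy (step 4): S0.
They differ (S1 ≠ S0), so y is not a cycle from the state after x; this split is not the one the pumping-lemma construction produces, and pumping y need not keep the string in L(A).

no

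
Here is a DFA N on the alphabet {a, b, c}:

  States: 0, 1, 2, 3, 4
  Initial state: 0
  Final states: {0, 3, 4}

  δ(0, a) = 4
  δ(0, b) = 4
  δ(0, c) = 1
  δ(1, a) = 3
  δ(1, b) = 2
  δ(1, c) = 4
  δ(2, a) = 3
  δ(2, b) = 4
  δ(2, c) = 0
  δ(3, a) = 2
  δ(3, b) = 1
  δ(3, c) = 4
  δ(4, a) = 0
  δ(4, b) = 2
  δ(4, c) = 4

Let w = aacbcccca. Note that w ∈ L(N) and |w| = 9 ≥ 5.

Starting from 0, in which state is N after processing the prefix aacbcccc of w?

Run of N on the first 8 characters of w = a a c b c c c c:
  step 0: 0  (start)
  step 1: 4  (read a: 0→4)
  step 2: 0  (read a: 4→0)
  step 3: 1  (read c: 0→1)
  step 4: 2  (read b: 1→2)
  step 5: 0  (read c: 2→0)
  step 6: 1  (read c: 0→1)
  step 7: 4  (read c: 1→4)
  step 8: 4  (read c: 4→4)

After reading 8 characters, N is in state 4.
(This kind of state-tracing is the core of the pumping-lemma construction: with 5 states, pigeonhole forces a repeat within the first 5 steps.)

4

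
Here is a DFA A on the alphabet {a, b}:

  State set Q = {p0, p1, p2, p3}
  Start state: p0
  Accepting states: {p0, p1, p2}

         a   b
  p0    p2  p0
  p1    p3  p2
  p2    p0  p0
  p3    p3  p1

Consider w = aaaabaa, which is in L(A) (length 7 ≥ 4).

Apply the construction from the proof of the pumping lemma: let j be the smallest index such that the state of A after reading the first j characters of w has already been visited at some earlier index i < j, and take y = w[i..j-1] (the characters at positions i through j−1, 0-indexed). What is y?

State sequence: p0 -a-> p2 -a-> p0 -a-> p2 -a-> p0 -b-> p0 -a-> p2 -a-> p0
First repeat at step 2: p0 was already visited.

So i = 0, j = 2, giving x = w[0:0] = ε, y = w[0:2] = aa, z = w[2:7] = aabaa.
Check: |xy| = 2 ≤ 4 and |y| = 2 ≥ 1. Reading y takes A from p0 back to p0, so every xyⁱz is accepted.
Since A has 4 states, any run of length ≥ 4 visits 4+1 states, so by pigeonhole some state repeats within the first 4 steps — that repeat gives the pumpable loop.

aa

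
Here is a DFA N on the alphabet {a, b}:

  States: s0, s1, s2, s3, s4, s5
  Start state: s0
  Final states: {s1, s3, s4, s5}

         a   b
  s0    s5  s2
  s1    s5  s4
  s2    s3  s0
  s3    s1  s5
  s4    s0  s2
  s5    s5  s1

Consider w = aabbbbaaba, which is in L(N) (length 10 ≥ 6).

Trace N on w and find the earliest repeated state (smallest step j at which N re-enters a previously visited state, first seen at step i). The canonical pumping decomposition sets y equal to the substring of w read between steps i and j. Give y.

Run of N on w = a a b b b b a a b a:
  step 0: s0  (start)
  step 1: s5  (read a: s0→s5)
  step 2: s5  (read a: s5→s5)   ← first repeat (s5 seen earlier)
  step 3: s1  (read b: s5→s1)
  step 4: s4  (read b: s1→s4)
  step 5: s2  (read b: s4→s2)
  step 6: s0  (read b: s2→s0)
  step 7: s5  (read a: s0→s5)
  step 8: s5  (read a: s5→s5)
  step 9: s1  (read b: s5→s1)
  step 10: s5  (read a: s1→s5)

So i = 1, j = 2, giving x = w[0:1] = a, y = w[1:2] = a, z = w[2:10] = bbbbaaba.
Check: |xy| = 2 ≤ 6 and |y| = 1 ≥ 1. Reading y takes N from s5 back to s5, so every xyⁱz is accepted.
The DFA has 6 states, so the proof of the pumping lemma guarantees a repeated state among the first 6+1 visited; the segment between the two visits is the pumpable y.

a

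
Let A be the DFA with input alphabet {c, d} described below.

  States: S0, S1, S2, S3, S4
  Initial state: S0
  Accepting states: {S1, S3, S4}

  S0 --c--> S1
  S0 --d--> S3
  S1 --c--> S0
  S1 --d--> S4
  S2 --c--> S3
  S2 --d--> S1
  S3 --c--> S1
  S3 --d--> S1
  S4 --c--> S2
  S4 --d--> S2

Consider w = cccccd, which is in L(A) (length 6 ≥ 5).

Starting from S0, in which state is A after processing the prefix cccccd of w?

S4

State sequence: S0 -c-> S1 -c-> S0 -c-> S1 -c-> S0 -c-> S1 -d-> S4

After reading 6 characters, A is in state S4.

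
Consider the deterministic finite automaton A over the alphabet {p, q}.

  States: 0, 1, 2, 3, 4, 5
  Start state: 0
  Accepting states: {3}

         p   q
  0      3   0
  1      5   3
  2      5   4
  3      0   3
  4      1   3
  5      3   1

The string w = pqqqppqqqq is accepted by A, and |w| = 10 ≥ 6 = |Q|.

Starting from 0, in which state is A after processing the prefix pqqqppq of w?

State sequence: 0 -p-> 3 -q-> 3 -q-> 3 -q-> 3 -p-> 0 -p-> 3 -q-> 3

After reading 7 characters, A is in state 3.

3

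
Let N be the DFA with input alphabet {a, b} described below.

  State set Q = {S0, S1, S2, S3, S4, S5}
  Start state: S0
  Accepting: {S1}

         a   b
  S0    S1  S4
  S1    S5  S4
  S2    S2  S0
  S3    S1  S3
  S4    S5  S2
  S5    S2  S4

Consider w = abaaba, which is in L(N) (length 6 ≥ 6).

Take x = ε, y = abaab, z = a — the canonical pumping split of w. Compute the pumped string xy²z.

xy^2z = ε·abaab·abaab·a = abaababaaba.
Reading y = abaab takes N from S0 back to S0, so after x·y·y the machine is still in S0, and z then leads to the accepting state S1. Hence abaababaaba ∈ L(N).

abaababaaba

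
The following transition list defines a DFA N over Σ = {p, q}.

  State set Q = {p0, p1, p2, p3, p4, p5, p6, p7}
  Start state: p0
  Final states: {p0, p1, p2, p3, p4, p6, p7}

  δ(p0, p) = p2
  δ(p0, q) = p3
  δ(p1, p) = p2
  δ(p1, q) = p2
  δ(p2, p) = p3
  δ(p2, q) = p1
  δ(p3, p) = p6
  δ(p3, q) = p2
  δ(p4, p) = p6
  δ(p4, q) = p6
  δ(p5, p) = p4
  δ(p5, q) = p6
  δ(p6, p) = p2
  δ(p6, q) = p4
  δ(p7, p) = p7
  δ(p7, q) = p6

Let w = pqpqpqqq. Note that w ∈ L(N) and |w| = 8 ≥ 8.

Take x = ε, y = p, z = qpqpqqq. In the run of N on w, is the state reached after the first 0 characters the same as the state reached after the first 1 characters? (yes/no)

State sequence: p0 -p-> p2

After x (step 0): p0. After xy (step 1): p2.
They differ (p0 ≠ p2), so y is not a cycle from the state after x; this split is not the one the pumping-lemma construction produces, and pumping y need not keep the string in L(N).

no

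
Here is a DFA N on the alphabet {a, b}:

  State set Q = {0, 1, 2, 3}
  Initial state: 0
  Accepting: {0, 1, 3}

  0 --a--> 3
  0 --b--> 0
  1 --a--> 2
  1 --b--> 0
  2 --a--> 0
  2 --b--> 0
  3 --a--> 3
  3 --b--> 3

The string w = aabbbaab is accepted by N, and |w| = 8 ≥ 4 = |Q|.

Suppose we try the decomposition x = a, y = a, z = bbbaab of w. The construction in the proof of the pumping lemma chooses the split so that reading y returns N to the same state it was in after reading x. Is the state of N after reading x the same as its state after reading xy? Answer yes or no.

yes

State sequence: 0 -a-> 3 -a-> 3

After x (step 1): 3. After xy (step 2): 3.
They match, so y = a drives N around a cycle from 3 back to itself; pumping y any number of times keeps N in 3 before reading z, and xyⁱz ∈ L(N) for every i ≥ 0.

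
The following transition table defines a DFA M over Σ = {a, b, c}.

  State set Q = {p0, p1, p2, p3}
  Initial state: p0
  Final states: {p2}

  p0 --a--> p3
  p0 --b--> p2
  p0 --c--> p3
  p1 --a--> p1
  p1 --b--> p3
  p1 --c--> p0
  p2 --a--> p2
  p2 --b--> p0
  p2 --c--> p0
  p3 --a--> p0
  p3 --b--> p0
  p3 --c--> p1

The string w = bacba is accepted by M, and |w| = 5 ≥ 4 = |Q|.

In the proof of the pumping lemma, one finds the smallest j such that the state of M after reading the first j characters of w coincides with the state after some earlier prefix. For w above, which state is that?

Run of M on w = b a c b a:
  step 0: p0  (start)
  step 1: p2  (read b: p0→p2)
  step 2: p2  (read a: p2→p2)   ← first repeat (p2 seen earlier)
  step 3: p0  (read c: p2→p0)
  step 4: p2  (read b: p0→p2)
  step 5: p2  (read a: p2→p2)

The earliest repeat is at step j = 2: M is in p2, which it already visited at step i = 1.
Since M has 4 states, any run of length ≥ 4 visits 4+1 states, so by pigeonhole some state repeats within the first 4 steps — that repeat gives the pumpable loop.

p2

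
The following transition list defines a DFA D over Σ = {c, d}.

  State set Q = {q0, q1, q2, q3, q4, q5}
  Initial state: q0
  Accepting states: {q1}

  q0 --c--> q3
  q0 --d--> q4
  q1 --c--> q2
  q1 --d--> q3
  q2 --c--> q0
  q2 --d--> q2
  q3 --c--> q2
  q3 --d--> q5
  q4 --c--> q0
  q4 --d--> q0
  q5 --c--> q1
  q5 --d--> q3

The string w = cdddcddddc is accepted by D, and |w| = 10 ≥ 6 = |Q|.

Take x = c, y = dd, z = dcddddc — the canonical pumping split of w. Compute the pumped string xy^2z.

xy^2z = c·dd·dd·dcddddc = cdddddcddddc.
Reading y = dd takes D from q3 back to q3, so after x·y·y the machine is still in q3, and z then leads to the accepting state q1. Hence cdddddcddddc ∈ L(D).

cdddddcddddc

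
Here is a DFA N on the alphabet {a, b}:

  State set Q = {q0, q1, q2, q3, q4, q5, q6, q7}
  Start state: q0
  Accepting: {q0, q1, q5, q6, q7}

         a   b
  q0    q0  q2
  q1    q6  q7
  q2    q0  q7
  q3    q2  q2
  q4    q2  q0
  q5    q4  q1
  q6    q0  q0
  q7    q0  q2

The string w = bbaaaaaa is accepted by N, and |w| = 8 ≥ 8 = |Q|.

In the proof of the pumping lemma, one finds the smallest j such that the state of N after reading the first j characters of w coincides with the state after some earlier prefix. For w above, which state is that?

q0

Run of N on w = b b a a a a a a:
  step 0: q0  (start)
  step 1: q2  (read b: q0→q2)
  step 2: q7  (read b: q2→q7)
  step 3: q0  (read a: q7→q0)   ← first repeat (q0 seen earlier)
  step 4: q0  (read a: q0→q0)
  step 5: q0  (read a: q0→q0)
  step 6: q0  (read a: q0→q0)
  step 7: q0  (read a: q0→q0)
  step 8: q0  (read a: q0→q0)

The earliest repeat is at step j = 3: N is in q0, which it already visited at step i = 0.
The DFA has 8 states, so the proof of the pumping lemma guarantees a repeated state among the first 8+1 visited; the segment between the two visits is the pumpable y.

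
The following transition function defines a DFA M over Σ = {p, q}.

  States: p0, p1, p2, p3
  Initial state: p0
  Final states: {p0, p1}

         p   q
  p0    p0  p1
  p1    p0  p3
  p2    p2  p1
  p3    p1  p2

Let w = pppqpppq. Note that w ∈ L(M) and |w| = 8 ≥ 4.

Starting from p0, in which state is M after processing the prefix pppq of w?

Run of M on the first 4 characters of w = p p p q:
  step 0: p0  (start)
  step 1: p0  (read p: p0→p0)
  step 2: p0  (read p: p0→p0)
  step 3: p0  (read p: p0→p0)
  step 4: p1  (read q: p0→p1)

After reading 4 characters, M is in state p1.

p1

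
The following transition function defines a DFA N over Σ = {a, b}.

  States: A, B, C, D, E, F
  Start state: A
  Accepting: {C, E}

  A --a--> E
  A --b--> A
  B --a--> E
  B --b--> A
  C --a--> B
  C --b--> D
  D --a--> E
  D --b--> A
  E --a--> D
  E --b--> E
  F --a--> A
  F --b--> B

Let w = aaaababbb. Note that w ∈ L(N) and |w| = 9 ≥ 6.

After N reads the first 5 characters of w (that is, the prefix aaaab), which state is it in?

A

Run of N on the first 5 characters of w = a a a a b:
  step 0: A  (start)
  step 1: E  (read a: A→E)
  step 2: D  (read a: E→D)
  step 3: E  (read a: D→E)
  step 4: D  (read a: E→D)
  step 5: A  (read b: D→A)

After reading 5 characters, N is in state A.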